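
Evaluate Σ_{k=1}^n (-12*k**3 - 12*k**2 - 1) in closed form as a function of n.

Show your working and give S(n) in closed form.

S(n) = n*(-3*n**3 - 10*n**2 - 9*n - 3)

Compute t_(k+1)/t_k: get (12*(k + 1)**3 + 12*(k + 1)**2 + 1)/(12*k**3 + 12*k**2 + 1).
A = 1, B = 1, C = k**3 + k**2 + 1/12.
Need (1)·f(k+1) − (1)·f(k) = k**3 + k**2 + 1/12.
Bound: deg f ≤ 4.
A polynomial solution: f(k) = k*(3*k**3 - 2*k**2 - 3*k + 3)/12.
Certificate R = B(k−1)f/C = k*(3*k**3 - 2*k**2 - 3*k + 3)/(12*k**3 + 12*k**2 + 1) gives s_k = k*(-3*k**3 + 2*k**2 + 3*k - 3).
s_(k+1) − s_k = -12*k**3 - 12*k**2 - 1 = t_k.
Telescope: S(n) = s_(n+1) − s_(1) = -3*n**4 - 10*n**3 - 9*n**2 - 3*n - 1 − (-1) = n*(-3*n**3 - 10*n**2 - 9*n - 3).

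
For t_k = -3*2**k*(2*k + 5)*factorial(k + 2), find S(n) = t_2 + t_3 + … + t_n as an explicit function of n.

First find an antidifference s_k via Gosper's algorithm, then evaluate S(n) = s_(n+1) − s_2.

t_(k+1)/t_k = 2*(k + 3)*(2*k + 7)/(2*k + 5).
A = 2*k + 6, B = 1, C = k + 5/2.
f must satisfy (2*k + 6)·f(k+1) − (1)·f(k) = k + 5/2.
Degrees (1,0,1) ⇒ d ≤ 0.
Match coefficients ⇒ f(k) = 1/2.
Certificate R = B(k−1)f/C = 1/(2*k + 5) gives s_k = -3*2**k*factorial(k + 2).
Verify: -3*2**k*(2*k + 5)*factorial(k + 2) matches t_k.
s_(n+1) = -6*2**n*factorial(n + 3) and s_(2) = -288, so S(n) = -6*2**n*factorial(n + 3) + 288.

S(n) = -6*2**n*factorial(n + 3) + 288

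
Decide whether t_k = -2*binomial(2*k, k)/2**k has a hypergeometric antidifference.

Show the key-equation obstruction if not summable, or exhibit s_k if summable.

No. Not Gosper-summable.

Step 1: r(k) = (2*k + 1)/(k + 1).
Take A(k)=2*k + 1, B(k)=k + 1, C(k)=1.
f must satisfy (2*k + 1)·f(k+1) − (k)·f(k) = 1.
d = -1 from the (1,1,0) case.
Bound -1 < 0, so the key equation has no polynomial solution.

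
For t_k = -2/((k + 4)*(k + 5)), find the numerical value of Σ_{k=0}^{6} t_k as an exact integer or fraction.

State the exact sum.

Σ = -7/22

The ratio is (k + 4)/(k + 6).
Gosper form: A/B · C(k+1)/C(k) with A=k + 4, B=k + 6, C=1.
f must satisfy (k + 4)·f(k+1) − (k + 5)·f(k) = 1.
Bound: deg f ≤ 1.
A polynomial solution: f(k) = k/4.
Get s_k = R·t_k = -k/(2*k + 8) with R(k) = B(k−1)f(k)/C(k) = k*(k + 5)/4.
Δs = -2/(k**2 + 9*k + 20), as required.
Σ_(k=0)^(6) t_k = s_(7) − s_(0) = -7/22 − (0) = -7/22.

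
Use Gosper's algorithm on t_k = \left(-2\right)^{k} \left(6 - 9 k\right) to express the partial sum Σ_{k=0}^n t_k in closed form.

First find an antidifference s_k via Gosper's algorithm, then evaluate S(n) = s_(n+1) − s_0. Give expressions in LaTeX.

S(n) = - 6 \left(-2\right)^{n} n + 2 \left(-2\right)^{n} + 4

The ratio is 2*(-3*k - 1)/(3*k - 2).
So A=-2 and B=1, with C=k - 2/3.
Key eq: (-2)·f(k+1) = (1)·f(k) + (k - 2/3).
Bound: deg f ≤ 1.
Solve for f: f(k) = -(3*k - 4)/9 (degree 1 ≤ 1).
Then R = B(k−1)f/C = -(3*k - 4)/(3*(3*k - 2)), so s_k = R(k)·t_k = (-2)**k*(3*k - 4).
Check: Δs_k = (-2)**k*(6 - 9*k). ✓
s_(n+1) = (-2)**(n + 1)*(3*n - 1) and s_(0) = -4, so S(n) = -6*(-2)**n*n + 2*(-2)**n + 4.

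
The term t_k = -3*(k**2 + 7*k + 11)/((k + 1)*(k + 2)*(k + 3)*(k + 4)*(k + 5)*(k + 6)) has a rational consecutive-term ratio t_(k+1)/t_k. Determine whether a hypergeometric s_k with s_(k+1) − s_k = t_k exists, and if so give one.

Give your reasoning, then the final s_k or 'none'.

Ratio r(k) = (k + 1)*(7*k + (k + 1)**2 + 18)/((k + 7)*(k**2 + 7*k + 11)).
Take A(k)=k + 1, B(k)=k + 7, C(k)=k**2 + 7*k + 11.
Key eq: (k + 1)·f(k+1) = (k + 6)·f(k) + (k**2 + 7*k + 11).
Degrees (1,1,2) ⇒ d ≤ 5.
Solve for f: f(k) = k*(k + 2)*(k + 4)*(k**2 + 9*k + 23)/45 (degree 5 ≤ 5).
Then R = B(k−1)f/C = k*(k + 2)*(k + 4)*(k + 6)*(k**2 + 9*k + 23)/(45*(k**2 + 7*k + 11)), so s_k = R(k)·t_k = k*(-k**2 - 9*k - 23)/(15*(k**3 + 9*k**2 + 23*k + 15)).
s_(k+1) − s_k = 3*(-k**2 - 7*k - 11)/(k**6 + 21*k**5 + 175*k**4 + 735*k**3 + 1624*k**2 + 1764*k + 720) = t_k.

s_k = k*(-k**2 - 9*k - 23)/(15*(k**3 + 9*k**2 + 23*k + 15))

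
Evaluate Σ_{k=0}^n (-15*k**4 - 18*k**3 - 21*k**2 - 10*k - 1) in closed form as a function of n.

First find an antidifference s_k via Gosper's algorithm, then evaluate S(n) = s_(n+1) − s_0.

S(n) = -3*n**5 - 12*n**4 - 21*n**3 - 20*n**2 - 9*n - 1

Ratio r(k) = (15*k**4 + 78*k**3 + 165*k**2 + 166*k + 65)/(15*k**4 + 18*k**3 + 21*k**2 + 10*k + 1).
Factor: A=1; B=1; C=k**4 + 6*k**3/5 + 7*k**2/5 + 2*k/3 + 1/15.
f must satisfy (1)·f(k+1) − (1)·f(k) = k**4 + 6*k**3/5 + 7*k**2/5 + 2*k/3 + 1/15.
Bound: deg f ≤ 5.
Solve for f: f(k) = k*(3*k**4 - 3*k**3 + 3*k**2 - k - 1)/15 (degree 5 ≤ 5).
R(k) = B(k−1)·f(k)/C(k) = k*(3*k**4 - 3*k**3 + 3*k**2 - k - 1)/(15*k**4 + 18*k**3 + 21*k**2 + 10*k + 1); s_k = R·t_k = k*(-3*k**4 + 3*k**3 - 3*k**2 + k + 1).
Check: Δs_k = -15*k**4 - 18*k**3 - 21*k**2 - 10*k - 1. ✓
Evaluate: s_(n+1) = -3*n**5 - 12*n**4 - 21*n**3 - 20*n**2 - 9*n - 1; subtract s_(0) = 0 ⇒ S(n) = -3*n**5 - 12*n**4 - 21*n**3 - 20*n**2 - 9*n - 1.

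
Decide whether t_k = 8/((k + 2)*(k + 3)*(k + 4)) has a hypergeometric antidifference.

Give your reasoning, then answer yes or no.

Yes. s_k = 2*k*(k + 5)/(3*(k + 2)*(k + 3)).

The ratio is (k + 2)/(k + 5).
Factor: A=k + 2; B=k + 5; C=1.
Need (k + 2)·f(k+1) − (k + 4)·f(k) = 1.
deg f ≤ 2 (via 1,1,0).
Match coefficients ⇒ f(k) = k*(k + 5)/12.
So s_k = (B(k−1)f/C)·t_k = (k*(k + 4)*(k + 5)/12)·t_k = 2*k*(k + 5)/(3*(k + 2)*(k + 3)).
Δs = 8/(k**3 + 9*k**2 + 26*k + 24), as required.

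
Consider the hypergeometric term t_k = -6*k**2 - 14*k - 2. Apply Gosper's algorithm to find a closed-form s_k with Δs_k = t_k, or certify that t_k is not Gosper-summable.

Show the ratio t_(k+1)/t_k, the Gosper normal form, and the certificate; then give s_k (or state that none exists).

r(k) = (3*k**2 + 13*k + 11)/(3*k**2 + 7*k + 1) after simplifying.
Take A(k)=1, B(k)=1, C(k)=k**2 + 7*k/3 + 1/3.
f must satisfy (1)·f(k+1) − (1)·f(k) = k**2 + 7*k/3 + 1/3.
From deg A=0, deg B=0, deg C=2: d=3.
Match coefficients ⇒ f(k) = k*(k**2 + 2*k - 2)/3.
So s_k = (B(k−1)f/C)·t_k = (k*(k**2 + 2*k - 2)/(3*k**2 + 7*k + 1))·t_k = 2*k*(-k**2 - 2*k + 2).
Verify: -6*k**2 - 14*k - 2 matches t_k.

s_k = 2*k*(-k**2 - 2*k + 2)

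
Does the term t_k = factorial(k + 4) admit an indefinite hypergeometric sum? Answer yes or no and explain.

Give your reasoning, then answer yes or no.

r(k) = k + 5 after simplifying.
Factor: A=k + 5; B=1; C=1.
Key eq: (k + 5)·f(k+1) = (1)·f(k) + (1).
deg f ≤ -1 (via 1,0,0).
deg f ≤ -1 is impossible — no certificate.

No. Not Gosper-summable.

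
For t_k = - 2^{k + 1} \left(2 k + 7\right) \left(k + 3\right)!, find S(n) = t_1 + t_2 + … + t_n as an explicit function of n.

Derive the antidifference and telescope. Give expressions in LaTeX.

Compute t_(k+1)/t_k: get 2*(k + 4)*(2*k + 9)/(2*k + 7).
Normal form (A,B,C) = (2*k + 8, 1, k + 7/2).
f must satisfy (2*k + 8)·f(k+1) − (1)·f(k) = k + 7/2.
From deg A=1, deg B=0, deg C=1: d=0.
Solve for f: f(k) = 1/2 (degree 0 ≤ 0).
Get s_k = R·t_k = -2**(k + 1)*factorial(k + 3) with R(k) = B(k−1)f(k)/C(k) = 1/(2*k + 7).
s_(k+1) − s_k = -2**(k + 1)*(2*k + 7)*factorial(k + 3) = t_k.
Telescope: S(n) = s_(n+1) − s_(1) = -2**(n + 2)*factorial(n + 4) − (-96) = -4*2**n*factorial(n + 4) + 96.

S(n) = - 4 \cdot 2^{n} \left(n + 4\right)! + 96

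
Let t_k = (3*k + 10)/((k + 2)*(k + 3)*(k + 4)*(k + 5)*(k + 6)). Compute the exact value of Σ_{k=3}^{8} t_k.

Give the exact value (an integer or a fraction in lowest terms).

Σ = 123/40040

Ratio r(k) = (k + 2)*(3*k + 13)/((k + 7)*(3*k + 10)).
So A=k + 2 and B=k + 7, with C=k + 10/3.
Need (k + 2)·f(k+1) − (k + 6)·f(k) = k + 10/3.
Bound: deg f ≤ 4.
Solving with deg f ≤ 4: f(k) = k*(k + 3)*(k**2 + 11*k + 38)/120.
So s_k = (B(k−1)f/C)·t_k = (k*(k + 3)*(k + 6)*(k**2 + 11*k + 38)/(40*(3*k + 10)))·t_k = k*(k**2 + 11*k + 38)/(40*(k**3 + 11*k**2 + 38*k + 40)).
s_(k+1) − s_k = (3*k + 10)/(k**5 + 20*k**4 + 155*k**3 + 580*k**2 + 1044*k + 720) = t_k.
Evaluate s at k=9 and k=3: 981/40040 and 3/140; difference 123/40040.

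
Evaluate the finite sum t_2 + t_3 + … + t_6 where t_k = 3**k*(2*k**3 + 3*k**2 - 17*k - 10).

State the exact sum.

Σ = 376236

t_(k+1)/t_k = 3*(2*k**3 + 9*k**2 - 5*k - 22)/(2*k**3 + 3*k**2 - 17*k - 10).
Normal form (A,B,C) = (3, 1, k**3 + 3*k**2/2 - 17*k/2 - 5).
Key eq: (3)·f(k+1) = (1)·f(k) + (k**3 + 3*k**2/2 - 17*k/2 - 5).
From deg A=0, deg B=0, deg C=3: d=3.
Coefficient equations give f(k) = (k**3 - 3*k**2 - 4*k + 4)/2.
Get s_k = R·t_k = 3**k*(k**3 - 3*k**2 - 4*k + 4) with R(k) = B(k−1)f(k)/C(k) = (k**3 - 3*k**2 - 4*k + 4)/(2*k**3 + 3*k**2 - 17*k - 10).
Δs = 3**k*(2*k**3 + 3*k**2 - 17*k - 10), as required.
Σ_(k=2)^(6) t_k = s_(7) − s_(2) = 376164 − (-72) = 376236.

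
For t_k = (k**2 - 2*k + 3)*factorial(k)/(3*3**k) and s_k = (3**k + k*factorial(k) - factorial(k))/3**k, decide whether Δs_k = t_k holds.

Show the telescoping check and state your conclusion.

Valid: the claim telescopes to t_k.

s_(k+1) = (3*3**k + k**2*factorial(k) + k*factorial(k))/(3*3**k)
s_(k+1) − s_k = (k**2 - 2*k + 3)*factorial(k)/(3*3**k)
(s_(k+1) − s_k) − t_k = 0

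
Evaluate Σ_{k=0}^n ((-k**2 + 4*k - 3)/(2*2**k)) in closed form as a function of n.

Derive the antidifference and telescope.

Ratio r(k) = k*(k - 2)/(2*(k**2 - 4*k + 3)).
Normal form (A,B,C) = (1/2, 1, k**2 - 4*k + 3).
Key eq: (1/2)·f(k+1) = (1)·f(k) + (k**2 - 4*k + 3).
d = 2 from the (0,0,2) case.
Coefficient equations give f(k) = -2*(k**2 - 2*k + 2).
Certificate R = B(k−1)f/C = -2*(k**2 - 2*k + 2)/((k - 3)*(k - 1)) gives s_k = (k**2 - 2*k + 2)/2**k.
Verify: (-k**2 + 4*k - 3)/(2*2**k) matches t_k.
Telescope: S(n) = s_(n+1) − s_(0) = 2**(-n - 1)*(n**2 + 1) − (2) = 2**(-n - 1)*(-2**(n + 2) + n**2 + 1).

S(n) = 2**(-n - 1)*(-2**(n + 2) + n**2 + 1)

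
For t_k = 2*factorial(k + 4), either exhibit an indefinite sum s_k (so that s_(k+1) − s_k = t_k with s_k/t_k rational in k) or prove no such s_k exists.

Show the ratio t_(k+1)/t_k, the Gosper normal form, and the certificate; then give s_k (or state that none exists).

Compute t_(k+1)/t_k: get k + 5.
Take A(k)=k + 5, B(k)=1, C(k)=1.
Set up (k + 5)·f(k+1) − (1)·f(k) − (1) = 0.
deg f ≤ -1 (via 1,0,0).
d = -1 < 0 ⇒ no nonzero polynomial f; not summable.

no hypergeometric antidifference exists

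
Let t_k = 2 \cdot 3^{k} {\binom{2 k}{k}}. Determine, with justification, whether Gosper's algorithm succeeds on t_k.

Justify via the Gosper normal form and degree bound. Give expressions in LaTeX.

Ratio r(k) = 6*(2*k + 1)/(k + 1).
Gosper form: A/B · C(k+1)/C(k) with A=12*k + 6, B=k + 1, C=1.
f must satisfy (12*k + 6)·f(k+1) − (k)·f(k) = 1.
d = -1 from the (1,1,0) case.
Negative degree bound (-1): no f exists, t_k not Gosper-summable.

No — negative degree bound, so no certificate f.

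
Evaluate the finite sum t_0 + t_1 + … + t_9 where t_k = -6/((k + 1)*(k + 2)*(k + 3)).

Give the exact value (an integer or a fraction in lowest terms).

t_(k+1)/t_k = (k + 1)/(k + 4).
Gosper form: A/B · C(k+1)/C(k) with A=k + 1, B=k + 4, C=1.
Need (k + 1)·f(k+1) − (k + 3)·f(k) = 1.
deg f ≤ 2 (via 1,1,0).
Solve for f: f(k) = k*(k + 3)/4 (degree 2 ≤ 2).
Certificate R = B(k−1)f/C = k*(k + 3)**2/4 gives s_k = 3*k*(-k - 3)/(2*(k + 1)*(k + 2)).
s_(k+1) − s_k = -6/(k**3 + 6*k**2 + 11*k + 6) = t_k.
Σ_(k=0)^(9) t_k = s_(10) − s_(0) = -65/44 − (0) = -65/44.

Σ = -65/44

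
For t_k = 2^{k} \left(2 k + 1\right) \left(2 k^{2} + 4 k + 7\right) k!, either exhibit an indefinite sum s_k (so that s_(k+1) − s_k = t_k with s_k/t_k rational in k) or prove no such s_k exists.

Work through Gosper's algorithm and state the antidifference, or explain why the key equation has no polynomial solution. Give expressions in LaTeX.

t_(k+1)/t_k = 2*(4*k**4 + 26*k**3 + 72*k**2 + 89*k + 39)/(4*k**3 + 10*k**2 + 18*k + 7).
Take A(k)=2*k + 2, B(k)=1, C(k)=k**3 + 5*k**2/2 + 9*k/2 + 7/4.
Need (2*k + 2)·f(k+1) − (1)·f(k) = k**3 + 5*k**2/2 + 9*k/2 + 7/4.
deg f ≤ 2 (via 1,0,3).
Match coefficients ⇒ f(k) = (2*k**2 + 3)/4.
R(k) = B(k−1)·f(k)/C(k) = (2*k**2 + 3)/((2*k + 1)*(2*k**2 + 4*k + 7)); s_k = R·t_k = 2**k*(2*k**2 + 3)*factorial(k).
Δs = 2**k*(2*k + 1)*(2*k**2 + 4*k + 7)*factorial(k), as required.

s_k = 2^{k} \left(2 k^{2} + 3\right) k!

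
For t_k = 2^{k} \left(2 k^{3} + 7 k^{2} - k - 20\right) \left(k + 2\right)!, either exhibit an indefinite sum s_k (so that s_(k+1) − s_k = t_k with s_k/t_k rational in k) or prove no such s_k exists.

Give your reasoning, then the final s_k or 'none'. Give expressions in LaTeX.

s_k = 2^{k} \left(k^{2} - k - 4\right) \left(k + 2\right)!

Ratio r(k) = 2*(2*k**4 + 19*k**3 + 58*k**2 + 45*k - 36)/(2*k**3 + 7*k**2 - k - 20).
Normal form (A,B,C) = (2*k + 6, 1, k**3 + 7*k**2/2 - k/2 - 10).
Key eq: (2*k + 6)·f(k+1) = (1)·f(k) + (k**3 + 7*k**2/2 - k/2 - 10).
deg f ≤ 2 (via 1,0,3).
Solve for f: f(k) = (k**2 - k - 4)/2 (degree 2 ≤ 2).
Get s_k = R·t_k = 2**k*(k**2 - k - 4)*factorial(k + 2) with R(k) = B(k−1)f(k)/C(k) = (k**2 - k - 4)/(2*k**3 + 7*k**2 - k - 20).
Check: Δs_k = 2**k*(2*k**3 + 7*k**2 - k - 20)*factorial(k + 2). ✓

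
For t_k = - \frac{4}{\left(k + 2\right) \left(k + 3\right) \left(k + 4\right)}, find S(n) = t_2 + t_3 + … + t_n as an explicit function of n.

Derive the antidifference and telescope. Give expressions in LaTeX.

S(n) = \frac{- n^{2} - 7 n + 8}{10 \left(n^{2} + 7 n + 12\right)}

r(k) = (k + 2)/(k + 5) after simplifying.
Normal form (A,B,C) = (k + 2, k + 5, 1).
Key eq: (k + 2)·f(k+1) = (k + 4)·f(k) + (1).
Degrees (1,1,0) ⇒ d ≤ 2.
A polynomial solution: f(k) = k*(k + 5)/12.
So s_k = (B(k−1)f/C)·t_k = (k*(k + 4)*(k + 5)/12)·t_k = k*(-k - 5)/(3*(k + 2)*(k + 3)).
Δs = -4/(k**3 + 9*k**2 + 26*k + 24), as required.
Σ_(k=2)^n t_k = s_(n+1) − s_(2) = ((-n**2 - 7*n - 6)/(3*(n**2 + 7*n + 12))) − (-7/30), i.e. (-n**2 - 7*n + 8)/(10*(n**2 + 7*n + 12)).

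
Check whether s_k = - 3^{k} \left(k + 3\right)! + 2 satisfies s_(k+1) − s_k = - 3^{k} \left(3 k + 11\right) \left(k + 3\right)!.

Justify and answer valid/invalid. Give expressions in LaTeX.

s_(k+1) = -3**(k + 1)*factorial(k + 4) + 2
s_(k+1) − s_k = -3**k*(3*k + 11)*factorial(k + 3)
(s_(k+1) − s_k) − t_k = 0

valid (s_(k+1) − s_k reduces to t_k)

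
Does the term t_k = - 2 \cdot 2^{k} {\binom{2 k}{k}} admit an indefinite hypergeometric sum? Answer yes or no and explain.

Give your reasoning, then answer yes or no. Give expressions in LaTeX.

r(k) = 4*(2*k + 1)/(k + 1) after simplifying.
Gosper form: A/B · C(k+1)/C(k) with A=8*k + 4, B=k + 1, C=1.
f must satisfy (8*k + 4)·f(k+1) − (k)·f(k) = 1.
Bound: deg f ≤ -1.
d = -1 < 0 ⇒ no nonzero polynomial f; not summable.

No — t_k has no hypergeometric antidifference.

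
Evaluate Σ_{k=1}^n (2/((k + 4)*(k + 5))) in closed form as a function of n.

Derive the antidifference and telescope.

Ratio r(k) = (k + 4)/(k + 6).
So A=k + 4 and B=k + 6, with C=1.
Need (k + 4)·f(k+1) − (k + 5)·f(k) = 1.
From deg A=1, deg B=1, deg C=0: d=1.
Solve for f: f(k) = k/4 (degree 1 ≤ 1).
Then R = B(k−1)f/C = k*(k + 5)/4, so s_k = R(k)·t_k = k/(2*(k + 4)).
Δs = 2/(k**2 + 9*k + 20), as required.
Telescope: S(n) = s_(n+1) − s_(1) = (n + 1)/(2*(n + 5)) − (1/10) = 2*n/(5*(n + 5)).

S(n) = 2*n/(5*(n + 5))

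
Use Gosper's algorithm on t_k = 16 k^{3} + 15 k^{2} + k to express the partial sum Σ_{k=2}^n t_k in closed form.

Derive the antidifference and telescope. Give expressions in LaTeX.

S(n) = 4 n^{4} + 13 n^{3} + 12 n^{2} + 3 n - 32

The ratio is (16*k**3 + 63*k**2 + 79*k + 32)/(k*(16*k**2 + 15*k + 1)).
Gosper form: A/B · C(k+1)/C(k) with A=1, B=1, C=k**3 + 15*k**2/16 + k/16.
Key eq: (1)·f(k+1) = (1)·f(k) + (k**3 + 15*k**2/16 + k/16).
Degrees (0,0,3) ⇒ d ≤ 4.
Solve for f: f(k) = k*(k - 1)*(4*k**2 + k - 2)/16 (degree 4 ≤ 4).
Get s_k = R·t_k = k*(4*k**3 - 3*k**2 - 3*k + 2) with R(k) = B(k−1)f(k)/C(k) = (k - 1)*(4*k**2 + k - 2)/(16*k**2 + 15*k + 1).
s_(k+1) − s_k = k*(16*k**2 + 15*k + 1) = t_k.
Evaluate: s_(n+1) = n*(4*n**3 + 13*n**2 + 12*n + 3); subtract s_(2) = 32 ⇒ S(n) = 4*n**4 + 13*n**3 + 12*n**2 + 3*n - 32.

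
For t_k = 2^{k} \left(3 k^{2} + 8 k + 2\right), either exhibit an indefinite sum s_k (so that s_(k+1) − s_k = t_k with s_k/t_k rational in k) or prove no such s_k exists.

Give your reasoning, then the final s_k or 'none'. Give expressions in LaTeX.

s_k = 2^{k} \left(3 k^{2} - 4 k + 4\right)

Step 1: r(k) = 2*(3*k**2 + 14*k + 13)/(3*k**2 + 8*k + 2).
Normal form (A,B,C) = (2, 1, k**2 + 8*k/3 + 2/3).
f must satisfy (2)·f(k+1) − (1)·f(k) = k**2 + 8*k/3 + 2/3.
Bound: deg f ≤ 2.
Solve for f: f(k) = (3*k**2 - 4*k + 4)/3 (degree 2 ≤ 2).
R(k) = B(k−1)·f(k)/C(k) = (3*k**2 - 4*k + 4)/(3*k**2 + 8*k + 2); s_k = R·t_k = 2**k*(3*k**2 - 4*k + 4).
Δs = 2**k*(3*k**2 + 8*k + 2), as required.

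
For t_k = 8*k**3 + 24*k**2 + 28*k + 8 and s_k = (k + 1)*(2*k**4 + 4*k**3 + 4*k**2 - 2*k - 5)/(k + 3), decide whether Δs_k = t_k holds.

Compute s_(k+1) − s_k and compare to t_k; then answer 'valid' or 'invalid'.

Invalid: residual 2*(-6*k**4 - 44*k**3 - 96*k**2 - 94*k - 29)/(k**2 + 7*k + 12) ≠ 0.

s_(k+1) = (2*k**5 + 16*k**4 + 52*k**3 + 82*k**2 + 55*k + 6)/(k + 4)
s_(k+1) − s_k = 2*(4*k**5 + 34*k**4 + 102*k**3 + 150*k**2 + 102*k + 19)/(k**2 + 7*k + 12)
(s_(k+1) − s_k) − t_k = 2*(-6*k**4 - 44*k**3 - 96*k**2 - 94*k - 29)/(k**2 + 7*k + 12)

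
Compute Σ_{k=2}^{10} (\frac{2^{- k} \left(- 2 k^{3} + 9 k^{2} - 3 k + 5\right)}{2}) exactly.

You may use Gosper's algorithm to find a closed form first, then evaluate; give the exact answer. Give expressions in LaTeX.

t_(k+1)/t_k = (2*k**3 - 3*k**2 - 9*k - 9)/(2*(2*k**3 - 9*k**2 + 3*k - 5)).
Normal form (A,B,C) = (1/2, 1, k**3 - 9*k**2/2 + 3*k/2 - 5/2).
Key eq: (1/2)·f(k+1) = (1)·f(k) + (k**3 - 9*k**2/2 + 3*k/2 - 5/2).
Bound: deg f ≤ 3.
Solve for f: f(k) = -2*k**3 + 3*k**2 - 3*k + 3 (degree 3 ≤ 3).
Get s_k = R·t_k = (2*k**3 - 3*k**2 + 3*k - 3)/2**k with R(k) = B(k−1)f(k)/C(k) = -2*(2*k**3 - 3*k**2 + 3*k - 3)/(2*k**3 - 9*k**2 + 3*k - 5).
Check: Δs_k = (-2*k**3 + 9*k**2 - 3*k + 5)/(2*2**k). ✓
Evaluate s at k=11 and k=2: 2329/2048 and 7/4; difference -1255/2048.

Σ = -1255/2048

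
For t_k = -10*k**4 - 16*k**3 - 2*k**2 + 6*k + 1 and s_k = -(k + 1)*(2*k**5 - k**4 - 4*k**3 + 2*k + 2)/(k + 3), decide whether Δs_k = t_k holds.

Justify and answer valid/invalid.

Invalid: residual 2*(8*k**5 + 47*k**4 + 54*k**3 - 21*k - 5)/(k**2 + 7*k + 12) ≠ 0.

s_(k+1) = (-2*k**6 - 13*k**5 - 30*k**4 - 26*k**3 + 7*k - 2)/(k + 4)
s_(k+1) − s_k = (-10*k**6 - 70*k**5 - 140*k**4 - 92*k**3 + 19*k**2 + 37*k + 2)/(k**2 + 7*k + 12)
(s_(k+1) − s_k) − t_k = 2*(8*k**5 + 47*k**4 + 54*k**3 - 21*k - 5)/(k**2 + 7*k + 12)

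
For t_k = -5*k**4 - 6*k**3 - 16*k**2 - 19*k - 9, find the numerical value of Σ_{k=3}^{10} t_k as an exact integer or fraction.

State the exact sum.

Σ = -151816

t_(k+1)/t_k = (5*k**4 + 26*k**3 + 64*k**2 + 89*k + 55)/(5*k**4 + 6*k**3 + 16*k**2 + 19*k + 9).
So A=1 and B=1, with C=k**4 + 6*k**3/5 + 16*k**2/5 + 19*k/5 + 9/5.
Set up (1)·f(k+1) − (1)·f(k) − (k**4 + 6*k**3/5 + 16*k**2/5 + 19*k/5 + 9/5) = 0.
d = 5 from the (0,0,4) case.
Match coefficients ⇒ f(k) = k*(k**4 - k**3 + 4*k**2 + 3*k + 2)/5.
Certificate R = B(k−1)f/C = k*(k**4 - k**3 + 4*k**2 + 3*k + 2)/(5*k**4 + 6*k**3 + 16*k**2 + 19*k + 9) gives s_k = k*(-k**4 + k**3 - 4*k**2 - 3*k - 2).
Verify: -5*k**4 - 6*k**3 - 16*k**2 - 19*k - 9 matches t_k.
Evaluate s at k=11 and k=3: -152119 and -303; difference -151816.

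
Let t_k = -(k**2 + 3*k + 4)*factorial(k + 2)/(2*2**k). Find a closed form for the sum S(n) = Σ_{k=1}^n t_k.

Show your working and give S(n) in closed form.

t_(k+1)/t_k = (k + 3)*(3*k + (k + 1)**2 + 7)/(2*(k**2 + 3*k + 4)).
A = k/2 + 3/2, B = 1, C = k**2 + 3*k + 4.
Key eq: (k/2 + 3/2)·f(k+1) = (1)·f(k) + (k**2 + 3*k + 4).
deg f ≤ 1 (via 1,0,2).
Solve for f: f(k) = 2*(k + 1) (degree 1 ≤ 1).
Get s_k = R·t_k = -(k + 1)*factorial(k + 2)/2**k with R(k) = B(k−1)f(k)/C(k) = 2*(k + 1)/(k**2 + 3*k + 4).
Δs = -(k**2 + 3*k + 4)*factorial(k + 2)/(2*2**k), as required.
Evaluate: s_(n+1) = -2**(-n - 1)*(n + 2)*factorial(n + 3); subtract s_(1) = -6 ⇒ S(n) = 6 - n*factorial(n + 3)/(2*2**n) - factorial(n + 3)/2**n.

S(n) = 6 - n*factorial(n + 3)/(2*2**n) - factorial(n + 3)/2**n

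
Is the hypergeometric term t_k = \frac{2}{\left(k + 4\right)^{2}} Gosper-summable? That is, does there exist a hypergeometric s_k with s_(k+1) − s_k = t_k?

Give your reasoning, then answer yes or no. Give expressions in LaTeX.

No; the coefficient equations for f are inconsistent.

r(k) = (k + 4)**2/(k + 5)**2 after simplifying.
Normal form (A,B,C) = (k**2 + 8*k + 16, k**2 + 10*k + 25, 1).
f must satisfy (k**2 + 8*k + 16)·f(k+1) − (k**2 + 8*k + 16)·f(k) = 1.
From deg A=2, deg B=2, deg C=0: d=0.
Generic f = c0 gives residual -1; -1 = 0 cannot hold, so t_k is not Gosper-summable.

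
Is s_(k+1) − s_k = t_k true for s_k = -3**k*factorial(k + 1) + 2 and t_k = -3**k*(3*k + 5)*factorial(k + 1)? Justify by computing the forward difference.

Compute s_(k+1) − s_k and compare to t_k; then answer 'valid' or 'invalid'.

s_(k+1) = -3**(k + 1)*factorial(k + 2) + 2
s_(k+1) − s_k = -3**k*(3*k + 5)*factorial(k + 1)
(s_(k+1) − s_k) − t_k = 0

Valid: the claim telescopes to t_k.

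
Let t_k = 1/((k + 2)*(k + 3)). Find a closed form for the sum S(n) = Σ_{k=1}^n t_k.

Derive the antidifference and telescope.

Ratio r(k) = (k + 2)/(k + 4).
Gosper form: A/B · C(k+1)/C(k) with A=k + 2, B=k + 4, C=1.
f must satisfy (k + 2)·f(k+1) − (k + 3)·f(k) = 1.
d = 1 from the (1,1,0) case.
Coefficient equations give f(k) = k/2.
Then R = B(k−1)f/C = k*(k + 3)/2, so s_k = R(k)·t_k = k/(2*(k + 2)).
Check: Δs_k = 1/(k**2 + 5*k + 6). ✓
s_(n+1) = (n + 1)/(2*(n + 3)) and s_(1) = 1/6, so S(n) = n/(3*(n + 3)).

S(n) = n/(3*(n + 3))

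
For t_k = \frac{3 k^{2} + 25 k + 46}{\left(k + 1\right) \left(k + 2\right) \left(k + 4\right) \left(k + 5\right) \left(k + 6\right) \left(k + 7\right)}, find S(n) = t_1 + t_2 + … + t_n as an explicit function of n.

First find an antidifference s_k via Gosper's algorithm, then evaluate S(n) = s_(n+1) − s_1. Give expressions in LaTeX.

S(n) = \frac{n \left(n^{2} + 14 n + 59\right)}{70 \left(n^{3} + 14 n^{2} + 59 n + 70\right)}

r(k) = (k + 1)*(k + 4)*(25*k + 3*(k + 1)**2 + 71)/((k + 3)*(k + 8)*(3*k**2 + 25*k + 46)) after simplifying.
Take A(k)=k + 1, B(k)=k + 8, C(k)=k**3 + 34*k**2/3 + 121*k/3 + 46.
Key eq: (k + 1)·f(k+1) = (k + 7)·f(k) + (k**3 + 34*k**2/3 + 121*k/3 + 46).
deg f ≤ 6 (via 1,1,3).
Solving with deg f ≤ 6: f(k) = k*(k + 2)*(k + 3)*(k + 5)*(k**2 + 11*k + 34)/72.
Get s_k = R·t_k = k*(k**2 + 11*k + 34)/(24*(k**3 + 11*k**2 + 34*k + 24)) with R(k) = B(k−1)f(k)/C(k) = k*(k + 2)*(k + 5)*(k + 7)*(k**2 + 11*k + 34)/(24*(3*k**2 + 25*k + 46)).
Δs = (3*k**2 + 25*k + 46)/(k**6 + 25*k**5 + 247*k**4 + 1219*k**3 + 3112*k**2 + 3796*k + 1680), as required.
Telescope: S(n) = s_(n+1) − s_(1) = (n**3 + 14*n**2 + 59*n + 46)/(24*(n**3 + 14*n**2 + 59*n + 70)) − (23/840) = n*(n**2 + 14*n + 59)/(70*(n**3 + 14*n**2 + 59*n + 70)).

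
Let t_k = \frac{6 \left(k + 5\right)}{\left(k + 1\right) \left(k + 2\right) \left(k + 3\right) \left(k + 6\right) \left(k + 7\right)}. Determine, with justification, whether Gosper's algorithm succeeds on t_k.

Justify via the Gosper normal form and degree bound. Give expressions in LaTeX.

Ratio r(k) = (k + 1)*(k + 6)**2/((k + 4)*(k + 5)*(k + 8)).
So A=k + 1 and B=k + 8, with C=k**3 + 14*k**2 + 65*k + 100.
Solve (k + 1)·f(k+1) − (k + 7)·f(k) = k**3 + 14*k**2 + 65*k + 100.
deg f ≤ 6 (via 1,1,3).
Solving with deg f ≤ 6: f(k) = k*(k + 3)*(k + 4)**2*(k + 5)**2/36.
Then R = B(k−1)f/C = k*(k + 3)*(k + 4)*(k + 7)/36, so s_k = R(k)·t_k = k*(k**2 + 9*k + 20)/(6*(k**3 + 9*k**2 + 20*k + 12)).
Check: Δs_k = 6*(k + 5)/(k**5 + 19*k**4 + 131*k**3 + 401*k**2 + 540*k + 252). ✓

Yes. s_k = \frac{k \left(k^{2} + 9 k + 20\right)}{6 \left(k^{3} + 9 k^{2} + 20 k + 12\right)}.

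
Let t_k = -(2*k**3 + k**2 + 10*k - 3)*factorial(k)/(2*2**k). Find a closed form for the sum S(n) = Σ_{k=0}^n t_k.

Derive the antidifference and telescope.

Compute t_(k+1)/t_k: get (k + 1)*(10*k + 2*(k + 1)**3 + (k + 1)**2 + 7)/(2*(2*k**3 + k**2 + 10*k - 3)).
So A=k/2 + 1/2 and B=1, with C=k**3 + k**2/2 + 5*k - 3/2.
Solve (k/2 + 1/2)·f(k+1) − (1)·f(k) = k**3 + k**2/2 + 5*k - 3/2.
d = 2 from the (1,0,3) case.
Solve for f: f(k) = 2*k**2 - k + 4 (degree 2 ≤ 2).
Certificate R = B(k−1)f/C = 2*(2*k**2 - k + 4)/(2*k**3 + k**2 + 10*k - 3) gives s_k = -(2*k**2 - k + 4)*factorial(k)/2**k.
Verify: -(2*k**3 + k**2 + 10*k - 3)*factorial(k)/(2*2**k) matches t_k.
Σ_(k=0)^n t_k = s_(n+1) − s_(0) = (-2**(-n - 1)*(2*n**2 + 3*n + 5)*factorial(n + 1)) − (-4), i.e. 2**(-n - 1)*(2**(n + 3) - 2*n**3*factorial(n) - 5*n**2*factorial(n) - 8*n*factorial(n) - 5*factorial(n)).

S(n) = 2**(-n - 1)*(2**(n + 3) - 2*n**3*factorial(n) - 5*n**2*factorial(n) - 8*n*factorial(n) - 5*factorial(n))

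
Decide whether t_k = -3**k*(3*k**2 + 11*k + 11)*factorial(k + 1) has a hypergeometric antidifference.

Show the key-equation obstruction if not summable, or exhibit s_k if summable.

Yes. s_k = -3**k*(k + 1)*factorial(k + 1).

Ratio r(k) = 3*(3*k**3 + 23*k**2 + 59*k + 50)/(3*k**2 + 11*k + 11).
Take A(k)=3*k + 6, B(k)=1, C(k)=k**2 + 11*k/3 + 11/3.
Solve (3*k + 6)·f(k+1) − (1)·f(k) = k**2 + 11*k/3 + 11/3.
Bound: deg f ≤ 1.
Match coefficients ⇒ f(k) = (k + 1)/3.
Certificate R = B(k−1)f/C = (k + 1)/(3*k**2 + 11*k + 11) gives s_k = -3**k*(k + 1)*factorial(k + 1).
Δs = -3**k*(3*k**2 + 11*k + 11)*factorial(k + 1), as required.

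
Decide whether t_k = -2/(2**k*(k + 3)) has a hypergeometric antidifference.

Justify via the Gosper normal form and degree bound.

No — key equation has no polynomial f.

t_(k+1)/t_k = (k + 3)/(2*(k + 4)).
So A=k/2 + 3/2 and B=k + 4, with C=1.
Need (k/2 + 3/2)·f(k+1) − (k + 3)·f(k) = 1.
Bound: deg f ≤ -1.
deg f ≤ -1 is impossible — no certificate.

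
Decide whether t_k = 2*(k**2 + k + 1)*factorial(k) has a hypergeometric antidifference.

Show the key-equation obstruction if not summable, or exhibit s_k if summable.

Yes. s_k = 2*k*factorial(k).

Compute t_(k+1)/t_k: get (k + 1)*(k + (k + 1)**2 + 2)/(k**2 + k + 1).
Normal form (A,B,C) = (k + 1, 1, k**2 + k + 1).
Need (k + 1)·f(k+1) − (1)·f(k) = k**2 + k + 1.
deg f ≤ 1 (via 1,0,2).
Match coefficients ⇒ f(k) = k.
Get s_k = R·t_k = 2*k*factorial(k) with R(k) = B(k−1)f(k)/C(k) = k/(k**2 + k + 1).
Δs = 2*(k**2 + k + 1)*factorial(k), as required.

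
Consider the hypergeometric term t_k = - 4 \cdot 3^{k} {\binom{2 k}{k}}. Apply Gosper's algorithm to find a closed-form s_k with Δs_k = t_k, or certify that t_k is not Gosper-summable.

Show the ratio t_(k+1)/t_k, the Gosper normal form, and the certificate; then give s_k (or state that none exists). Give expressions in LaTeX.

Step 1: r(k) = 6*(2*k + 1)/(k + 1).
A = 12*k + 6, B = k + 1, C = 1.
f must satisfy (12*k + 6)·f(k+1) − (k)·f(k) = 1.
Degrees (1,1,0) ⇒ d ≤ -1.
d = -1 < 0 ⇒ no nonzero polynomial f; not summable.

no hypergeometric antidifference exists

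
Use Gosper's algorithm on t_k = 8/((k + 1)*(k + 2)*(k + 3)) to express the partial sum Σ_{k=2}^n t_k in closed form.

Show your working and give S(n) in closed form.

S(n) = (n**2 + 5*n - 6)/(3*(n**2 + 5*n + 6))

The ratio is (k + 1)/(k + 4).
Take A(k)=k + 1, B(k)=k + 4, C(k)=1.
Key eq: (k + 1)·f(k+1) = (k + 3)·f(k) + (1).
Degrees (1,1,0) ⇒ d ≤ 2.
Coefficient equations give f(k) = k*(k + 3)/4.
So s_k = (B(k−1)f/C)·t_k = (k*(k + 3)**2/4)·t_k = 2*k*(k + 3)/((k + 1)*(k + 2)).
Check: Δs_k = 8/(k**3 + 6*k**2 + 11*k + 6). ✓
Evaluate: s_(n+1) = 2*(n**2 + 5*n + 4)/(n**2 + 5*n + 6); subtract s_(2) = 5/3 ⇒ S(n) = (n**2 + 5*n - 6)/(3*(n**2 + 5*n + 6)).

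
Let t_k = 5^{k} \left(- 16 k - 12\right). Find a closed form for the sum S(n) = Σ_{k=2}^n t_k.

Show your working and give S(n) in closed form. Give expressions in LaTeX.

S(n) = - 20 \cdot 5^{n} n - 10 \cdot 5^{n} + 150

Ratio r(k) = 5*(4*k + 7)/(4*k + 3).
Factor: A=5; B=1; C=k + 3/4.
Key eq: (5)·f(k+1) = (1)·f(k) + (k + 3/4).
deg f ≤ 1 (via 0,0,1).
A polynomial solution: f(k) = (2*k - 1)/8.
R(k) = B(k−1)·f(k)/C(k) = (2*k - 1)/(2*(4*k + 3)); s_k = R·t_k = 5**k*(2 - 4*k).
Check: Δs_k = 5**k*(-16*k - 12). ✓
Σ_(k=2)^n t_k = s_(n+1) − s_(2) = (5**(n + 1)*(-4*n - 2)) − (-150), i.e. -20*5**n*n - 10*5**n + 150.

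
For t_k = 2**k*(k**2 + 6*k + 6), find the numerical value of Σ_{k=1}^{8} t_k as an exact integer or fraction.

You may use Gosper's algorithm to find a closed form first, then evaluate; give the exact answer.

Σ = 50682

Ratio r(k) = 2*(k**2 + 8*k + 13)/(k**2 + 6*k + 6).
Gosper form: A/B · C(k+1)/C(k) with A=2, B=1, C=k**2 + 6*k + 6.
Solve (2)·f(k+1) − (1)·f(k) = k**2 + 6*k + 6.
Bound: deg f ≤ 2.
Coefficient equations give f(k) = k*(k + 2).
R(k) = B(k−1)·f(k)/C(k) = k*(k + 2)/(k**2 + 6*k + 6); s_k = R·t_k = 2**k*k*(k + 2).
Verify: 2**k*(k**2 + 6*k + 6) matches t_k.
Telescoping: Σ = s_(9) − s_(1) = 50688 − (6) = 50682.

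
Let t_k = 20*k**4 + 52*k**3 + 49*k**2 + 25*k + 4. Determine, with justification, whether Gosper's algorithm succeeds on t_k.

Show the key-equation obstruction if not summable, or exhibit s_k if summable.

Yes. s_k = k*(4*k**4 + 3*k**3 - 3*k**2 + k - 1).

Compute t_(k+1)/t_k: get (20*k**4 + 132*k**3 + 325*k**2 + 359*k + 150)/(20*k**4 + 52*k**3 + 49*k**2 + 25*k + 4).
Take A(k)=1, B(k)=1, C(k)=k**4 + 13*k**3/5 + 49*k**2/20 + 5*k/4 + 1/5.
Solve (1)·f(k+1) − (1)·f(k) = k**4 + 13*k**3/5 + 49*k**2/20 + 5*k/4 + 1/5.
d = 5 from the (0,0,4) case.
Solving with deg f ≤ 5: f(k) = k*(4*k**4 + 3*k**3 - 3*k**2 + k - 1)/20.
Get s_k = R·t_k = k*(4*k**4 + 3*k**3 - 3*k**2 + k - 1) with R(k) = B(k−1)f(k)/C(k) = k*(4*k**4 + 3*k**3 - 3*k**2 + k - 1)/(20*k**4 + 52*k**3 + 49*k**2 + 25*k + 4).
Check: Δs_k = 20*k**4 + 52*k**3 + 49*k**2 + 25*k + 4. ✓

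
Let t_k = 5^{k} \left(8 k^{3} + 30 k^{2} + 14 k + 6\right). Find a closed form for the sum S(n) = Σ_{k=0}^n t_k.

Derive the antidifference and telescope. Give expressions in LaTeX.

S(n) = 10 \cdot 5^{n} n^{3} + 30 \cdot 5^{n} n^{2} + 10 \cdot 5^{n} n + 10 \cdot 5^{n} - 4

t_(k+1)/t_k = 5*(4*k**3 + 27*k**2 + 49*k + 29)/(4*k**3 + 15*k**2 + 7*k + 3).
So A=5 and B=1, with C=k**3 + 15*k**2/4 + 7*k/4 + 3/4.
Need (5)·f(k+1) − (1)·f(k) = k**3 + 15*k**2/4 + 7*k/4 + 3/4.
deg f ≤ 3 (via 0,0,3).
Coefficient equations give f(k) = (k**3 - 2*k + 2)/4.
So s_k = (B(k−1)f/C)·t_k = ((k**3 - 2*k + 2)/(4*k**3 + 15*k**2 + 7*k + 3))·t_k = 2*5**k*(k**3 - 2*k + 2).
Verify: 2*5**k*(-k**3 - 8*k + 5*(k + 1)**3 - 2) matches t_k.
Σ_(k=0)^n t_k = s_(n+1) − s_(0) = (10*5**n*(n**3 + 3*n**2 + n + 1)) − (4), i.e. 10*5**n*n**3 + 30*5**n*n**2 + 10*5**n*n + 10*5**n - 4.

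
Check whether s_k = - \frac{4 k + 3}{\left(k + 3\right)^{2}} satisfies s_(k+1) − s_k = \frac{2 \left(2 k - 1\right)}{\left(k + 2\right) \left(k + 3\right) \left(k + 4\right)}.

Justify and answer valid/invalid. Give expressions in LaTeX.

Invalid: residual \frac{- 8 k^{2} - 29 k - 6}{k^{5} + 16 k^{4} + 101 k^{3} + 314 k^{2} + 480 k + 288} ≠ 0.

s_(k+1) = (-4*k - 7)/(k + 4)**2
s_(k+1) − s_k = (4*k**2 + 10*k - 15)/(k**4 + 14*k**3 + 73*k**2 + 168*k + 144)
(s_(k+1) − s_k) − t_k = (-8*k**2 - 29*k - 6)/(k**5 + 16*k**4 + 101*k**3 + 314*k**2 + 480*k + 288)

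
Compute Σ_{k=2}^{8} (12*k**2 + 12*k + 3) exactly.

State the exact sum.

r(k) = (4*k**2 + 12*k + 9)/(4*k**2 + 4*k + 1) after simplifying.
Factor: A=1; B=1; C=k**2 + k + 1/4.
f must satisfy (1)·f(k+1) − (1)·f(k) = k**2 + k + 1/4.
Degrees (0,0,2) ⇒ d ≤ 3.
Solving with deg f ≤ 3: f(k) = k*(2*k - 1)*(2*k + 1)/12.
So s_k = (B(k−1)f/C)·t_k = (k*(2*k - 1)/(3*(2*k + 1)))·t_k = 4*k**3 - k.
Δs = 12*k**2 + 12*k + 3, as required.
Sum = s_(9) − s_(2); s_(9) = 2907, s_(2) = 30 ⇒ 2877.

Σ = 2877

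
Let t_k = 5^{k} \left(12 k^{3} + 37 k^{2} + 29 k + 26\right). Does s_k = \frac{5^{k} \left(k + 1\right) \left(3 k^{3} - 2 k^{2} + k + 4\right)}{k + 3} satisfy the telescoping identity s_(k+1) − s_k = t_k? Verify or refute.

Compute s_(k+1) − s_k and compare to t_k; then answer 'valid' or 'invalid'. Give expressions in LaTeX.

Invalid: residual \frac{5^{k} \left(- 24 k^{4} - 140 k^{3} - 284 k^{2} - 224 k - 148\right)}{k^{2} + 7 k + 12} ≠ 0.

s_(k+1) = 5**(k + 1)*(k + 2)*(k + 3*(k + 1)**3 - 2*(k + 1)**2 + 5)/(k + 4)
s_(k+1) − s_k = 5**k*(12*k**5 + 97*k**4 + 292*k**3 + 389*k**2 + 306*k + 164)/(k**2 + 7*k + 12)
(s_(k+1) − s_k) − t_k = 5**k*(-24*k**4 - 140*k**3 - 284*k**2 - 224*k - 148)/(k**2 + 7*k + 12)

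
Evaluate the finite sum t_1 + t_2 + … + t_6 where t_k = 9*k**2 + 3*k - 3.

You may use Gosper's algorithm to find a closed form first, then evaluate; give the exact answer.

Σ = 864

Compute t_(k+1)/t_k: get (k + 3*(k + 1)**2)/(3*k**2 + k - 1).
So A=1 and B=1, with C=k**2 + k/3 - 1/3.
Key eq: (1)·f(k+1) = (1)·f(k) + (k**2 + k/3 - 1/3).
deg f ≤ 3 (via 0,0,2).
Coefficient equations give f(k) = k*(k**2 - k - 1)/3.
Certificate R = B(k−1)f/C = k*(k**2 - k - 1)/(3*k**2 + k - 1) gives s_k = 3*k*(k**2 - k - 1).
s_(k+1) − s_k = 9*k**2 + 3*k - 3 = t_k.
Sum = s_(7) − s_(1); s_(7) = 861, s_(1) = -3 ⇒ 864.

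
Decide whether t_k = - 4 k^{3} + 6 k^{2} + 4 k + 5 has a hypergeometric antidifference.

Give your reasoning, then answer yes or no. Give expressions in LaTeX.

Yes. s_k = k \left(- k^{3} + 4 k^{2} - 2 k + 4\right).

r(k) = (4*k**3 + 6*k**2 - 4*k - 11)/(4*k**3 - 6*k**2 - 4*k - 5) after simplifying.
So A=1 and B=1, with C=k**3 - 3*k**2/2 - k - 5/4.
Set up (1)·f(k+1) − (1)·f(k) − (k**3 - 3*k**2/2 - k - 5/4) = 0.
From deg A=0, deg B=0, deg C=3: d=4.
Solve for f: f(k) = k*(k**3 - 4*k**2 + 2*k - 4)/4 (degree 4 ≤ 4).
Get s_k = R·t_k = k*(-k**3 + 4*k**2 - 2*k + 4) with R(k) = B(k−1)f(k)/C(k) = k*(k**3 - 4*k**2 + 2*k - 4)/(4*k**3 - 6*k**2 - 4*k - 5).
Verify: -4*k**3 + 6*k**2 + 4*k + 5 matches t_k.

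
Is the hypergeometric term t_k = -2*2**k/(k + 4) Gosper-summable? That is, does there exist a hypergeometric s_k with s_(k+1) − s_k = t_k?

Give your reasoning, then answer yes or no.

No; the degree bound rules out any f.

t_(k+1)/t_k = 2*(k + 4)/(k + 5).
Take A(k)=2*k + 8, B(k)=k + 5, C(k)=1.
Set up (2*k + 8)·f(k+1) − (k + 4)·f(k) − (1) = 0.
d = -1 from the (1,1,0) case.
Bound -1 < 0, so the key equation has no polynomial solution.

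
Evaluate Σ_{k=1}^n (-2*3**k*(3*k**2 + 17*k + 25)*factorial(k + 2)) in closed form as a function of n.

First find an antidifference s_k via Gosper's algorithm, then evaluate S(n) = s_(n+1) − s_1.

Ratio r(k) = 3*(3*k**3 + 32*k**2 + 114*k + 135)/(3*k**2 + 17*k + 25).
A = 3*k + 9, B = 1, C = k**2 + 17*k/3 + 25/3.
Need (3*k + 9)·f(k+1) − (1)·f(k) = k**2 + 17*k/3 + 25/3.
deg f ≤ 1 (via 1,0,2).
Match coefficients ⇒ f(k) = (k + 2)/3.
R(k) = B(k−1)·f(k)/C(k) = (k + 2)/(3*k**2 + 17*k + 25); s_k = R·t_k = -2*3**k*(k + 2)*factorial(k + 2).
Δs = -2*3**k*(3*k**2 + 17*k + 25)*factorial(k + 2), as required.
Evaluate: s_(n+1) = -6*3**n*(n + 3)*factorial(n + 3); subtract s_(1) = -108 ⇒ S(n) = -6*3**n*n*factorial(n + 3) - 18*3**n*factorial(n + 3) + 108.

S(n) = -6*3**n*n*factorial(n + 3) - 18*3**n*factorial(n + 3) + 108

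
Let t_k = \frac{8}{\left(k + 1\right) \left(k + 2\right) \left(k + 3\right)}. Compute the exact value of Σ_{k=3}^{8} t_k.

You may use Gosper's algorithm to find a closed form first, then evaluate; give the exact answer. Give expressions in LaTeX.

Σ = 9/55

The ratio is (k + 1)/(k + 4).
Gosper form: A/B · C(k+1)/C(k) with A=k + 1, B=k + 4, C=1.
Key eq: (k + 1)·f(k+1) = (k + 3)·f(k) + (1).
d = 2 from the (1,1,0) case.
Solving with deg f ≤ 2: f(k) = k*(k + 3)/4.
Certificate R = B(k−1)f/C = k*(k + 3)**2/4 gives s_k = 2*k*(k + 3)/((k + 1)*(k + 2)).
s_(k+1) − s_k = 8/(k**3 + 6*k**2 + 11*k + 6) = t_k.
Σ_(k=3)^(8) t_k = s_(9) − s_(3) = 108/55 − (9/5) = 9/55.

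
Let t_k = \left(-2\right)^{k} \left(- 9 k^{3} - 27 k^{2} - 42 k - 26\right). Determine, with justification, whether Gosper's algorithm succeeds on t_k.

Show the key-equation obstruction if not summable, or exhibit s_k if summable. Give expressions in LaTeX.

Yes. s_k = \left(-2\right)^{k} \left(3 k^{3} + 3 k^{2} + 4 k + 2\right).

The ratio is 2*(-9*k**3 - 54*k**2 - 123*k - 104)/(9*k**3 + 27*k**2 + 42*k + 26).
So A=-2 and B=1, with C=k**3 + 3*k**2 + 14*k/3 + 26/9.
Solve (-2)·f(k+1) − (1)·f(k) = k**3 + 3*k**2 + 14*k/3 + 26/9.
d = 3 from the (0,0,3) case.
Solve for f: f(k) = -(3*k**3 + 3*k**2 + 4*k + 2)/9 (degree 3 ≤ 3).
R(k) = B(k−1)·f(k)/C(k) = -(3*k**3 + 3*k**2 + 4*k + 2)/(9*k**3 + 27*k**2 + 42*k + 26); s_k = R·t_k = (-2)**k*(3*k**3 + 3*k**2 + 4*k + 2).
Δs = (-2)**k*(-9*k**3 - 27*k**2 - 42*k - 26), as required.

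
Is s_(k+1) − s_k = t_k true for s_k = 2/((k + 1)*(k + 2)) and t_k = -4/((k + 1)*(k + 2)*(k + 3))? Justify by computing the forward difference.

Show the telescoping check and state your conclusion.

s_(k+1) = 2/((k + 2)*(k + 3))
s_(k+1) − s_k = -4/(k**3 + 6*k**2 + 11*k + 6)
(s_(k+1) − s_k) − t_k = 0

valid; difference matches t_k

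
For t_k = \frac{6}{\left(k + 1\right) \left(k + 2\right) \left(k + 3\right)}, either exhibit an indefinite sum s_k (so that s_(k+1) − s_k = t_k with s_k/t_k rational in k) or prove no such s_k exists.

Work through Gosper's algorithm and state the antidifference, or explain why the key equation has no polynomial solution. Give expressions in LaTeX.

s_k = \frac{3 k \left(k + 3\right)}{2 \left(k + 1\right) \left(k + 2\right)}

t_(k+1)/t_k = (k + 1)/(k + 4).
Gosper form: A/B · C(k+1)/C(k) with A=k + 1, B=k + 4, C=1.
f must satisfy (k + 1)·f(k+1) − (k + 3)·f(k) = 1.
d = 2 from the (1,1,0) case.
Solve for f: f(k) = k*(k + 3)/4 (degree 2 ≤ 2).
So s_k = (B(k−1)f/C)·t_k = (k*(k + 3)**2/4)·t_k = 3*k*(k + 3)/(2*(k + 1)*(k + 2)).
Verify: 6/(k**3 + 6*k**2 + 11*k + 6) matches t_k.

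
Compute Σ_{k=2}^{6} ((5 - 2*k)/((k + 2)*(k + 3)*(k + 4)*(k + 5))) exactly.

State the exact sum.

Step 1: r(k) = (k + 2)*(2*k - 3)/((k + 6)*(2*k - 5)).
Gosper form: A/B · C(k+1)/C(k) with A=k + 2, B=k + 6, C=k - 5/2.
f must satisfy (k + 2)·f(k+1) − (k + 5)·f(k) = k - 5/2.
d = 3 from the (1,1,1) case.
Coefficient equations give f(k) = -k*(k**2 + 9*k + 50)/48.
Get s_k = R·t_k = k*(k**2 + 9*k + 50)/(24*(k + 2)*(k + 3)*(k + 4)) with R(k) = B(k−1)f(k)/C(k) = -k*(k + 5)*(k**2 + 9*k + 50)/(24*(2*k - 5)).
s_(k+1) − s_k = (5 - 2*k)/(k**4 + 14*k**3 + 71*k**2 + 154*k + 120) = t_k.
Evaluate s at k=7 and k=2: 21/440 and 1/20; difference -1/440.

Σ = -1/440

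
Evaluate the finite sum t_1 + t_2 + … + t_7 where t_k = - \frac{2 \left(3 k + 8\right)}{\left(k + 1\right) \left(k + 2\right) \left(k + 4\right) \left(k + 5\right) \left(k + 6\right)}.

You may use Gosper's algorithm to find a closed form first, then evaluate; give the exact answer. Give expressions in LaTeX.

t_(k+1)/t_k = (k + 1)*(k + 4)*(3*k + 11)/((k + 3)*(k + 7)*(3*k + 8)).
Factor: A=k + 1; B=k + 7; C=k**2 + 17*k/3 + 8.
Need (k + 1)·f(k+1) − (k + 6)·f(k) = k**2 + 17*k/3 + 8.
From deg A=1, deg B=1, deg C=2: d=5.
A polynomial solution: f(k) = k*(k + 2)*(k + 3)*(k**2 + 10*k + 29)/60.
Certificate R = B(k−1)f/C = k*(k + 2)*(k + 6)*(k**2 + 10*k + 29)/(20*(3*k + 8)) gives s_k = k*(-k**2 - 10*k - 29)/(10*(k**3 + 10*k**2 + 29*k + 20)).
Verify: 2*(-3*k - 8)/(k**5 + 18*k**4 + 121*k**3 + 372*k**2 + 508*k + 240) matches t_k.
Sum = s_(8) − s_(1); s_(8) = -173/1755, s_(1) = -1/15 ⇒ -56/1755.

Σ = -56/1755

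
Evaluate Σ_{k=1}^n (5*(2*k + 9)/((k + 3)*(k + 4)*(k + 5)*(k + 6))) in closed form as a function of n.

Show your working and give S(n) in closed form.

Step 1: r(k) = (k + 3)*(2*k + 11)/((k + 7)*(2*k + 9)).
Gosper form: A/B · C(k+1)/C(k) with A=k + 3, B=k + 7, C=k + 9/2.
f must satisfy (k + 3)·f(k+1) − (k + 6)·f(k) = k + 9/2.
Degrees (1,1,1) ⇒ d ≤ 3.
A polynomial solution: f(k) = k*(k + 4)*(k + 8)/30.
So s_k = (B(k−1)f/C)·t_k = (k*(k + 4)*(k + 6)*(k + 8)/(15*(2*k + 9)))·t_k = k*(k + 8)/(3*(k**2 + 8*k + 15)).
Verify: 5*(2*k + 9)/(k**4 + 18*k**3 + 119*k**2 + 342*k + 360) matches t_k.
Σ_(k=1)^n t_k = s_(n+1) − s_(1) = ((n**2 + 10*n + 9)/(3*(n**2 + 10*n + 24))) − (1/8), i.e. 5*n*(n + 10)/(24*(n**2 + 10*n + 24)).

S(n) = 5*n*(n + 10)/(24*(n**2 + 10*n + 24))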